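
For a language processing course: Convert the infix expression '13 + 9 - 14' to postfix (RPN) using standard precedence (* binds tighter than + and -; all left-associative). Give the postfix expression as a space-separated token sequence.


Applying the shunting-yard algorithm:
  Operand 13 -> output
  Push '+' onto operator stack -> op-stack: [+]
  Operand 9 -> output
  See '-' (prec 1); top '+' (prec 1) >= it -> pop '+' to output
  Push '-' onto operator stack -> op-stack: [-]
  Operand 14 -> output
  End of input: pop '-' to output
Postfix result: 13 9 + 14 -

13 9 + 14 -


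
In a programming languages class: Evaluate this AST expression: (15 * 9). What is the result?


Expression: (15 * 9)
Evaluating step by step:
  15 * 9 = 135
Result: 135

135


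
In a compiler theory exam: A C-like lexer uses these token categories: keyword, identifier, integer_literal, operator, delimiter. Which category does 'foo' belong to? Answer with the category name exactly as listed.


Token: 'foo'
Checking categories:
  identifier: YES
  integer_literal: no
  operator: no
  keyword: no
  delimiter: no
Category: identifier

identifier


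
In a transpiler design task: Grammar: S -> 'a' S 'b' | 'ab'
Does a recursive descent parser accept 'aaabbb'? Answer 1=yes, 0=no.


Grammar accepts strings of the form a^n b^n (n >= 1)
Word: 'aaabbb'
Counting: 3 a's and 3 b's
Check: 3 == 3? Yes
Derivation (S -> aSb applied 2 time(s), then S -> ab): S => aSb => aaSbb => aaabbb
Accepted

1


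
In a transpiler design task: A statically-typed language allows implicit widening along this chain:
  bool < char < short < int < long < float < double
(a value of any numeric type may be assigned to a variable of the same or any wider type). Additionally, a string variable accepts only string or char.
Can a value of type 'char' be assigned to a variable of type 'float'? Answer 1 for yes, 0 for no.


Target variable type: float
Source value type: char
Numeric ranks: char=1, float=5
Widening allowed iff rank(source) <= rank(target): 1 <= 5? Yes
Result: 1

1


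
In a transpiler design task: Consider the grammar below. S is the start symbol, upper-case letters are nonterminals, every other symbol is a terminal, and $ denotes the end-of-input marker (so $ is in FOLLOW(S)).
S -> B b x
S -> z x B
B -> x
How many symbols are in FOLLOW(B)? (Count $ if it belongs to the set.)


S is the start symbol and does not occur in any rule body, so FOLLOW(S) = {$}.
Examining every occurrence of B in a rule body:
  S -> B b x : B is followed by terminal 'b' -> add 'b'
  S -> z x B : B is at the right end -> add FOLLOW(S) = {$}
  B -> x : B does not occur in the body -> contributes nothing
FOLLOW(B) = {b, $}
Count: 2

2


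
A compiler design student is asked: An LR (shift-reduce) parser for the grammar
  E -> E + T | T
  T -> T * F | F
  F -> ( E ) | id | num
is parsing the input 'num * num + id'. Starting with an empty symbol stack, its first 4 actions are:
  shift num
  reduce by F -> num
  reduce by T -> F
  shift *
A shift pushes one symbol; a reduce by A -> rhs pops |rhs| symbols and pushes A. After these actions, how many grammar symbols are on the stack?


Tracking the symbol stack through each action:
  Action 1: shift 'num' : push -> stack = [num] (size 1)
  Action 2: reduce by F -> num : pop 1, push F -> stack = [F] (size 1)
  Action 3: reduce by T -> F : pop 1, push T -> stack = [T] (size 1)
  Action 4: shift '*' : push -> stack = [T, *] (size 2)
Final stack size: 2

2


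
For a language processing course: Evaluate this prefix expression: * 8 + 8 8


Parsing prefix expression: * 8 + 8 8
Step 1: Innermost operation '+ 8 8'
  8 + 8 = 16
Step 2: Outer operation '* 8 [16]'
  8 * 16 = 128

128


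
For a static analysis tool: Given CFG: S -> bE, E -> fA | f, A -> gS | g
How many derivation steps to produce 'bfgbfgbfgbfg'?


Grammar: S -> bE, E -> fA | f, A -> gS | g
Deriving 'bfgbfgbfgbfg':
Step 1: S -> bE => bE
Step 2: E -> fA => bfA
Step 3: A -> gS => bfgS
Step 4: S -> bE => bfgbE
Step 5: E -> fA => bfgbfA
Step 6: A -> gS => bfgbfgS
Step 7: S -> bE => bfgbfgbE
Step 8: E -> fA => bfgbfgbfA
Step 9: A -> gS => bfgbfgbfgS
Step 10: S -> bE => bfgbfgbfgbE
Step 11: E -> fA => bfgbfgbfgbfA
Step 12: A -> g => bfgbfgbfgbfg
Total derivation steps: 12

12


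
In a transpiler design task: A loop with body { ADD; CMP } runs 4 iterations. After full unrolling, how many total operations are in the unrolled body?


Loop body operations: ADD, CMP (2 ops per iteration)
Unrolling 4 iterations:
  Iteration 1: ADD, CMP (2 ops)
  Iteration 2: ADD, CMP (2 ops)
  Iteration 3: ADD, CMP (2 ops)
  Iteration 4: ADD, CMP (2 ops)
Total: 4 iterations * 2 ops/iter = 8 operations

8


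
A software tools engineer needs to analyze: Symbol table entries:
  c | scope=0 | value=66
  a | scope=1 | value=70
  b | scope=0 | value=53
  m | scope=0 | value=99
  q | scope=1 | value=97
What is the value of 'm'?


Searching symbol table for 'm':
  c | scope=0 | value=66
  a | scope=1 | value=70
  b | scope=0 | value=53
  m | scope=0 | value=99 <- MATCH
  q | scope=1 | value=97
Found 'm' at scope 0 with value 99

99


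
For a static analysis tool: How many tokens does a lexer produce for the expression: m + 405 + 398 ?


Scanning 'm + 405 + 398'
Token 1: 'm' -> identifier
Token 2: '+' -> operator
Token 3: '405' -> integer_literal
Token 4: '+' -> operator
Token 5: '398' -> integer_literal
Total tokens: 5

5


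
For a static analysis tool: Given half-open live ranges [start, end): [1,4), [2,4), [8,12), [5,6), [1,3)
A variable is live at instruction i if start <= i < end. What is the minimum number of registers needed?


Live ranges:
  Var0: [1, 4)
  Var1: [2, 4)
  Var2: [8, 12)
  Var3: [5, 6)
  Var4: [1, 3)
Sweep-line events (position, delta, active):
  pos=1 start -> active=1
  pos=1 start -> active=2
  pos=2 start -> active=3
  pos=3 end -> active=2
  pos=4 end -> active=1
  pos=4 end -> active=0
  pos=5 start -> active=1
  pos=6 end -> active=0
  pos=8 start -> active=1
  pos=12 end -> active=0
Maximum simultaneous active: 3
Minimum registers needed: 3

3


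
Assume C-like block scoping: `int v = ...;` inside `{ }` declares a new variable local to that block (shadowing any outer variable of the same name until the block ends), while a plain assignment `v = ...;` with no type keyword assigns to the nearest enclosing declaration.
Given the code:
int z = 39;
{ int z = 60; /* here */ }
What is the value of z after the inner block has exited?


Analyzing scoping rules:
Outer scope: declares z = 39
Inner block: 'int z = 60;' declares a NEW z that shadows the outer one
When the block exits the inner z goes out of scope; the outer z was never modified -> 39
Result: 39

39


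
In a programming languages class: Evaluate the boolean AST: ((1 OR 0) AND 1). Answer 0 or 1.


Step 1: Evaluate inner node
  1 OR 0 = 1
Step 2: Evaluate root node
  1 AND 1 = 1

1


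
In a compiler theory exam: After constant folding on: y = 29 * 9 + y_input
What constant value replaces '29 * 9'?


Identifying constant sub-expression:
  Original: y = 29 * 9 + y_input
  29 and 9 are both compile-time constants
  Evaluating: 29 * 9 = 261
  After folding: y = 261 + y_input

261


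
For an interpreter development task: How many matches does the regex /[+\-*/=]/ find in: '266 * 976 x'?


Pattern: /[+\-*/=]/ (operators)
Input: '266 * 976 x'
Scanning for matches:
  Match 1: '*'
Total matches: 1

1


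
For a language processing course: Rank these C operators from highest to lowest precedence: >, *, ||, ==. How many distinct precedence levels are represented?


Looking up precedence for each operator:
  > -> precedence 4
  * -> precedence 6
  || -> precedence 1
  == -> precedence 3
Sorted highest to lowest: *, >, ==, ||
Distinct precedence values: [6, 4, 3, 1]
Number of distinct levels: 4

4


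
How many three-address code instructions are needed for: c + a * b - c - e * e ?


Expression: c + a * b - c - e * e
Generating three-address code (respecting * over +/- precedence):
  Instruction 1: t1 = a * b
  Instruction 2: t2 = e * e
  Instruction 3: t3 = c + t1
  Instruction 4: t4 = t3 - c
  Instruction 5: t5 = t4 - t2
Total instructions: 5

5


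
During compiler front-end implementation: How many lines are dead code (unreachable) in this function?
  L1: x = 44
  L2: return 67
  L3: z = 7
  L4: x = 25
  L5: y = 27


Analyzing control flow:
  L1: reachable (before return)
  L2: reachable (return statement)
  L3: DEAD (after return at L2)
  L4: DEAD (after return at L2)
  L5: DEAD (after return at L2)
Return at L2, total lines = 5
Dead lines: L3 through L5
Count: 3

3


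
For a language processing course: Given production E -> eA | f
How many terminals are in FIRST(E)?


Production: E -> eA | f
Examining each alternative for leading terminals:
  E -> eA : first terminal = 'e'
  E -> f : first terminal = 'f'
FIRST(E) = {e, f}
Count: 2

2


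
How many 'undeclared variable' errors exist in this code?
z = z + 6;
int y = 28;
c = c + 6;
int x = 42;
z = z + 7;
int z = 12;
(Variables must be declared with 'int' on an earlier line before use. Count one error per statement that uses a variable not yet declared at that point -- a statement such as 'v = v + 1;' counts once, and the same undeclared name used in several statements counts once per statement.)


Scanning code line by line:
  Line 1: use 'z' -> ERROR (undeclared)
  Line 2: declare 'y' -> declared = ['y']
  Line 3: use 'c' -> ERROR (undeclared)
  Line 4: declare 'x' -> declared = ['x', 'y']
  Line 5: use 'z' -> ERROR (undeclared)
  Line 6: declare 'z' -> declared = ['x', 'y', 'z']
Total undeclared variable errors: 3

3


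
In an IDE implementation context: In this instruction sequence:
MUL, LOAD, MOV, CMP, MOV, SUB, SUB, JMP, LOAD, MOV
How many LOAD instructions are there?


Scanning instruction sequence for LOAD:
  Position 1: MUL
  Position 2: LOAD <- MATCH
  Position 3: MOV
  Position 4: CMP
  Position 5: MOV
  Position 6: SUB
  Position 7: SUB
  Position 8: JMP
  Position 9: LOAD <- MATCH
  Position 10: MOV
Matches at positions: [2, 9]
Total LOAD count: 2

2


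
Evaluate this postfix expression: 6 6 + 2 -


Processing tokens left to right:
Push 6, Push 6
Pop 6 and 6, compute 6 + 6 = 12, push 12
Push 2
Pop 12 and 2, compute 12 - 2 = 10, push 10
Stack result: 10

10


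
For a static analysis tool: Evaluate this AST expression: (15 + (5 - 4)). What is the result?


Expression: (15 + (5 - 4))
Evaluating step by step:
  5 - 4 = 1
  15 + 1 = 16
Result: 16

16


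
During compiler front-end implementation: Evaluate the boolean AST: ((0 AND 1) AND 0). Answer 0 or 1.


Step 1: Evaluate inner node
  0 AND 1 = 0
Step 2: Evaluate root node
  0 AND 0 = 0

0


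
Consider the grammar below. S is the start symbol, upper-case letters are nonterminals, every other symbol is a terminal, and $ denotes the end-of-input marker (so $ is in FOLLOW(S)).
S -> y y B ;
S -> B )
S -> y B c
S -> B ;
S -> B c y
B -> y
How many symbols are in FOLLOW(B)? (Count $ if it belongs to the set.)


S is the start symbol and does not occur in any rule body, so FOLLOW(S) = {$}.
Examining every occurrence of B in a rule body:
  S -> y y B ; : B is followed by terminal ';' -> add ';'
  S -> B ) : B is followed by terminal ')' -> add ')'
  S -> y B c : B is followed by terminal 'c' -> add 'c'
  S -> B ; : B is followed by terminal ';' -> add ';' (already in the set)
  S -> B c y : B is followed by terminal 'c' -> add 'c' (already in the set)
  B -> y : B does not occur in the body -> contributes nothing
FOLLOW(B) = {), ;, c}
Count: 3

3


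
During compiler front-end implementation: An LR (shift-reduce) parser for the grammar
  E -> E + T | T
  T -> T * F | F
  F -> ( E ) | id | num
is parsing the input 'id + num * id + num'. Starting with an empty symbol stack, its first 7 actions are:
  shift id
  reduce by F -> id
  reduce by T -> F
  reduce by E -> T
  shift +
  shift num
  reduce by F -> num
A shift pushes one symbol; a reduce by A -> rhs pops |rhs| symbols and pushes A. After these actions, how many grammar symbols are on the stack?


Tracking the symbol stack through each action:
  Action 1: shift 'id' : push -> stack = [id] (size 1)
  Action 2: reduce by F -> id : pop 1, push F -> stack = [F] (size 1)
  Action 3: reduce by T -> F : pop 1, push T -> stack = [T] (size 1)
  Action 4: reduce by E -> T : pop 1, push E -> stack = [E] (size 1)
  Action 5: shift '+' : push -> stack = [E, +] (size 2)
  Action 6: shift 'num' : push -> stack = [E, +, num] (size 3)
  Action 7: reduce by F -> num : pop 1, push F -> stack = [E, +, F] (size 3)
Final stack size: 3

3


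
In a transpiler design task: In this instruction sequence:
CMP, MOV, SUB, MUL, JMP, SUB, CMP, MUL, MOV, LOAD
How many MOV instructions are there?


Scanning instruction sequence for MOV:
  Position 1: CMP
  Position 2: MOV <- MATCH
  Position 3: SUB
  Position 4: MUL
  Position 5: JMP
  Position 6: SUB
  Position 7: CMP
  Position 8: MUL
  Position 9: MOV <- MATCH
  Position 10: LOAD
Matches at positions: [2, 9]
Total MOV count: 2

2


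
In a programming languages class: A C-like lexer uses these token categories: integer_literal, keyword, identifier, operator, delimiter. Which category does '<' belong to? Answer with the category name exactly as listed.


Token: '<'
Checking categories:
  identifier: no
  integer_literal: no
  operator: YES
  keyword: no
  delimiter: no
Category: operator

operator


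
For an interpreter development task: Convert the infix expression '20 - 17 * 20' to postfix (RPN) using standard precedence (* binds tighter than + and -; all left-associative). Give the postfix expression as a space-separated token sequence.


Applying the shunting-yard algorithm:
  Operand 20 -> output
  Push '-' onto operator stack -> op-stack: [-]
  Operand 17 -> output
  Push '*' onto operator stack -> op-stack: [-, *]
  Operand 20 -> output
  End of input: pop '*' to output
  End of input: pop '-' to output
Postfix result: 20 17 20 * -

20 17 20 * -


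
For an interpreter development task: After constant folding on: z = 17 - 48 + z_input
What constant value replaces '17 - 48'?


Identifying constant sub-expression:
  Original: z = 17 - 48 + z_input
  17 and 48 are both compile-time constants
  Evaluating: 17 - 48 = -31
  After folding: z = -31 + z_input

-31


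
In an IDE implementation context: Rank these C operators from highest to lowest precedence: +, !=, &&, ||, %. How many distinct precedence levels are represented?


Looking up precedence for each operator:
  + -> precedence 5
  != -> precedence 3
  && -> precedence 2
  || -> precedence 1
  % -> precedence 6
Sorted highest to lowest: %, +, !=, &&, ||
Distinct precedence values: [6, 5, 3, 2, 1]
Number of distinct levels: 5

5


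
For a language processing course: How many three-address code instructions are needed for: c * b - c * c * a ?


Expression: c * b - c * c * a
Generating three-address code (respecting * over +/- precedence):
  Instruction 1: t1 = c * b
  Instruction 2: t2 = c * c
  Instruction 3: t3 = t2 * a
  Instruction 4: t4 = t1 - t3
Total instructions: 4

4


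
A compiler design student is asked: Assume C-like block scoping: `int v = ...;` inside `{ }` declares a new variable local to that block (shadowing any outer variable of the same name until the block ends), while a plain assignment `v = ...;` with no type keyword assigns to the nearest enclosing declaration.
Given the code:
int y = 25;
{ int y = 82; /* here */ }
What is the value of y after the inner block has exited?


Analyzing scoping rules:
Outer scope: declares y = 25
Inner block: 'int y = 82;' declares a NEW y that shadows the outer one
When the block exits the inner y goes out of scope; the outer y was never modified -> 25
Result: 25

25


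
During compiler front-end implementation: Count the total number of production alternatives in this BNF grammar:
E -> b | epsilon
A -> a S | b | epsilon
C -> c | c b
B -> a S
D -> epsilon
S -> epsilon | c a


Counting alternatives per rule:
  E: 2 alternative(s)
  A: 3 alternative(s)
  C: 2 alternative(s)
  B: 1 alternative(s)
  D: 1 alternative(s)
  S: 2 alternative(s)
Sum: 2 + 3 + 2 + 1 + 1 + 2 = 11

11


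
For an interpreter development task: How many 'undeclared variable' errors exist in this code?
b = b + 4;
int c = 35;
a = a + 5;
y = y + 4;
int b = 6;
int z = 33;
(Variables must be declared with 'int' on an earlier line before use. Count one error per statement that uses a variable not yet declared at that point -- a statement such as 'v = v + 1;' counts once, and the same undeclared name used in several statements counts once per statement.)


Scanning code line by line:
  Line 1: use 'b' -> ERROR (undeclared)
  Line 2: declare 'c' -> declared = ['c']
  Line 3: use 'a' -> ERROR (undeclared)
  Line 4: use 'y' -> ERROR (undeclared)
  Line 5: declare 'b' -> declared = ['b', 'c']
  Line 6: declare 'z' -> declared = ['b', 'c', 'z']
Total undeclared variable errors: 3

3


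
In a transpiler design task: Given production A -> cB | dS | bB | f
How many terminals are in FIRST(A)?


Production: A -> cB | dS | bB | f
Examining each alternative for leading terminals:
  A -> cB : first terminal = 'c'
  A -> dS : first terminal = 'd'
  A -> bB : first terminal = 'b'
  A -> f : first terminal = 'f'
FIRST(A) = {b, c, d, f}
Count: 4

4


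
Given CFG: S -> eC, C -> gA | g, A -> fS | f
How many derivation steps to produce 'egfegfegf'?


Grammar: S -> eC, C -> gA | g, A -> fS | f
Deriving 'egfegfegf':
Step 1: S -> eC => eC
Step 2: C -> gA => egA
Step 3: A -> fS => egfS
Step 4: S -> eC => egfeC
Step 5: C -> gA => egfegA
Step 6: A -> fS => egfegfS
Step 7: S -> eC => egfegfeC
Step 8: C -> gA => egfegfegA
Step 9: A -> f => egfegfegf
Total derivation steps: 9

9


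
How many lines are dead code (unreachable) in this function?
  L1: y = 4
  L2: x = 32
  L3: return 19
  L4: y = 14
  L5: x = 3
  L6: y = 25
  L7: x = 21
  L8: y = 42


Analyzing control flow:
  L1: reachable (before return)
  L2: reachable (before return)
  L3: reachable (return statement)
  L4: DEAD (after return at L3)
  L5: DEAD (after return at L3)
  L6: DEAD (after return at L3)
  L7: DEAD (after return at L3)
  L8: DEAD (after return at L3)
Return at L3, total lines = 8
Dead lines: L4 through L8
Count: 5

5


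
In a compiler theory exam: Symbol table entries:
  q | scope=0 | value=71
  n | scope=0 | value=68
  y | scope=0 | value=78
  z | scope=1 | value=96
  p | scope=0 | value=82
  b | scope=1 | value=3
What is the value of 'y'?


Searching symbol table for 'y':
  q | scope=0 | value=71
  n | scope=0 | value=68
  y | scope=0 | value=78 <- MATCH
  z | scope=1 | value=96
  p | scope=0 | value=82
  b | scope=1 | value=3
Found 'y' at scope 0 with value 78

78


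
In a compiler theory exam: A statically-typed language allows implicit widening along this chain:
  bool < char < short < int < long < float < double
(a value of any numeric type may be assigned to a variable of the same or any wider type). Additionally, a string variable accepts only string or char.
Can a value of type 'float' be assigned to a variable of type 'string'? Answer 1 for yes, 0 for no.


Target variable type: string
Source value type: float
Rule: string accepts only {string, char}
  source 'float' in {string, char}? No
Result: 0

0


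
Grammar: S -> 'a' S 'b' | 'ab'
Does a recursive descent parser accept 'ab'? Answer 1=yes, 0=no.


Grammar accepts strings of the form a^n b^n (n >= 1)
Word: 'ab'
Counting: 1 a's and 1 b's
Check: 1 == 1? Yes
Derivation (S -> aSb applied 0 time(s), then S -> ab): S => ab
Accepted

1


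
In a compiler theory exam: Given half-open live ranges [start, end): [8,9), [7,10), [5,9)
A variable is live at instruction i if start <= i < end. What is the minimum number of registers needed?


Live ranges:
  Var0: [8, 9)
  Var1: [7, 10)
  Var2: [5, 9)
Sweep-line events (position, delta, active):
  pos=5 start -> active=1
  pos=7 start -> active=2
  pos=8 start -> active=3
  pos=9 end -> active=2
  pos=9 end -> active=1
  pos=10 end -> active=0
Maximum simultaneous active: 3
Minimum registers needed: 3

3


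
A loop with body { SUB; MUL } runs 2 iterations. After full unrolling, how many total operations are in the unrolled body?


Loop body operations: SUB, MUL (2 ops per iteration)
Unrolling 2 iterations:
  Iteration 1: SUB, MUL (2 ops)
  Iteration 2: SUB, MUL (2 ops)
Total: 2 iterations * 2 ops/iter = 4 operations

4


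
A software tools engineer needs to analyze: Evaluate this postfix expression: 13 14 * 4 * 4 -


Processing tokens left to right:
Push 13, Push 14
Pop 13 and 14, compute 13 * 14 = 182, push 182
Push 4
Pop 182 and 4, compute 182 * 4 = 728, push 728
Push 4
Pop 728 and 4, compute 728 - 4 = 724, push 724
Stack result: 724

724


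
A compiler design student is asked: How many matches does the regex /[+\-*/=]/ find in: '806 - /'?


Pattern: /[+\-*/=]/ (operators)
Input: '806 - /'
Scanning for matches:
  Match 1: '-'
  Match 2: '/'
Total matches: 2

2


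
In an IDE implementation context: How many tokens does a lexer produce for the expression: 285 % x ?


Scanning '285 % x'
Token 1: '285' -> integer_literal
Token 2: '%' -> operator
Token 3: 'x' -> identifier
Total tokens: 3

3


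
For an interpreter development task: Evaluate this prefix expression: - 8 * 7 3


Parsing prefix expression: - 8 * 7 3
Step 1: Innermost operation '* 7 3'
  7 * 3 = 21
Step 2: Outer operation '- 8 [21]'
  8 - 21 = -13

-13


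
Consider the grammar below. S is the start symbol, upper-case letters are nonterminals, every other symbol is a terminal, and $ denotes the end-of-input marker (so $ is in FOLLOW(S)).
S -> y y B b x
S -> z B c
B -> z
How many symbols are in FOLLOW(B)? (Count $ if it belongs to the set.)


S is the start symbol and does not occur in any rule body, so FOLLOW(S) = {$}.
Examining every occurrence of B in a rule body:
  S -> y y B b x : B is followed by terminal 'b' -> add 'b'
  S -> z B c : B is followed by terminal 'c' -> add 'c'
  B -> z : B does not occur in the body -> contributes nothing
FOLLOW(B) = {b, c}
Count: 2

2


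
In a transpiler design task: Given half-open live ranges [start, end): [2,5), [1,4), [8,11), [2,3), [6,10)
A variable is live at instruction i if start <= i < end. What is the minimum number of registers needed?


Live ranges:
  Var0: [2, 5)
  Var1: [1, 4)
  Var2: [8, 11)
  Var3: [2, 3)
  Var4: [6, 10)
Sweep-line events (position, delta, active):
  pos=1 start -> active=1
  pos=2 start -> active=2
  pos=2 start -> active=3
  pos=3 end -> active=2
  pos=4 end -> active=1
  pos=5 end -> active=0
  pos=6 start -> active=1
  pos=8 start -> active=2
  pos=10 end -> active=1
  pos=11 end -> active=0
Maximum simultaneous active: 3
Minimum registers needed: 3

3


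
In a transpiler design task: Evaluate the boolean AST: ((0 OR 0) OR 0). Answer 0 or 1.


Step 1: Evaluate inner node
  0 OR 0 = 0
Step 2: Evaluate root node
  0 OR 0 = 0

0


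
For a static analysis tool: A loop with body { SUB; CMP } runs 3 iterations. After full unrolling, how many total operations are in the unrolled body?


Loop body operations: SUB, CMP (2 ops per iteration)
Unrolling 3 iterations:
  Iteration 1: SUB, CMP (2 ops)
  Iteration 2: SUB, CMP (2 ops)
  Iteration 3: SUB, CMP (2 ops)
Total: 3 iterations * 2 ops/iter = 6 operations

6


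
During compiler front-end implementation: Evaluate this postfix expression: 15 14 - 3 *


Processing tokens left to right:
Push 15, Push 14
Pop 15 and 14, compute 15 - 14 = 1, push 1
Push 3
Pop 1 and 3, compute 1 * 3 = 3, push 3
Stack result: 3

3


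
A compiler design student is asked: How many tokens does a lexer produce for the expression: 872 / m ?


Scanning '872 / m'
Token 1: '872' -> integer_literal
Token 2: '/' -> operator
Token 3: 'm' -> identifier
Total tokens: 3

3


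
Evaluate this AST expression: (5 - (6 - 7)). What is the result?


Expression: (5 - (6 - 7))
Evaluating step by step:
  6 - 7 = -1
  5 - -1 = 6
Result: 6

6


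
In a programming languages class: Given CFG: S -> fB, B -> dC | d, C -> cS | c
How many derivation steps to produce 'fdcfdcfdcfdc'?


Grammar: S -> fB, B -> dC | d, C -> cS | c
Deriving 'fdcfdcfdcfdc':
Step 1: S -> fB => fB
Step 2: B -> dC => fdC
Step 3: C -> cS => fdcS
Step 4: S -> fB => fdcfB
Step 5: B -> dC => fdcfdC
Step 6: C -> cS => fdcfdcS
Step 7: S -> fB => fdcfdcfB
Step 8: B -> dC => fdcfdcfdC
Step 9: C -> cS => fdcfdcfdcS
Step 10: S -> fB => fdcfdcfdcfB
Step 11: B -> dC => fdcfdcfdcfdC
Step 12: C -> c => fdcfdcfdcfdc
Total derivation steps: 12

12


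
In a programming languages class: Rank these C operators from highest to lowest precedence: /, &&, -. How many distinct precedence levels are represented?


Looking up precedence for each operator:
  / -> precedence 6
  && -> precedence 2
  - -> precedence 5
Sorted highest to lowest: /, -, &&
Distinct precedence values: [6, 5, 2]
Number of distinct levels: 3

3


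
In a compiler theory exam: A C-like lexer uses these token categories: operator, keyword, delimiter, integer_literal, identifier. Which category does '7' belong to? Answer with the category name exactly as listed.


Token: '7'
Checking categories:
  identifier: no
  integer_literal: YES
  operator: no
  keyword: no
  delimiter: no
Category: integer_literal

integer_literal


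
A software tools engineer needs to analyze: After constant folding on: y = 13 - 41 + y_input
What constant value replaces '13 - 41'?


Identifying constant sub-expression:
  Original: y = 13 - 41 + y_input
  13 and 41 are both compile-time constants
  Evaluating: 13 - 41 = -28
  After folding: y = -28 + y_input

-28


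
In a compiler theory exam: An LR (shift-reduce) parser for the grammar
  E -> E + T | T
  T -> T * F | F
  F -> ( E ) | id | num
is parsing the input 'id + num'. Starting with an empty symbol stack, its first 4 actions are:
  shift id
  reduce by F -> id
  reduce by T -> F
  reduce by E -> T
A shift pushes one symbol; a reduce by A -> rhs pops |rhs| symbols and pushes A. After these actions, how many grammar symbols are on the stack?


Tracking the symbol stack through each action:
  Action 1: shift 'id' : push -> stack = [id] (size 1)
  Action 2: reduce by F -> id : pop 1, push F -> stack = [F] (size 1)
  Action 3: reduce by T -> F : pop 1, push T -> stack = [T] (size 1)
  Action 4: reduce by E -> T : pop 1, push E -> stack = [E] (size 1)
Final stack size: 1

1


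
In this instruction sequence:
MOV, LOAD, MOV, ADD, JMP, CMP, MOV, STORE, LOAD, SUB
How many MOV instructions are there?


Scanning instruction sequence for MOV:
  Position 1: MOV <- MATCH
  Position 2: LOAD
  Position 3: MOV <- MATCH
  Position 4: ADD
  Position 5: JMP
  Position 6: CMP
  Position 7: MOV <- MATCH
  Position 8: STORE
  Position 9: LOAD
  Position 10: SUB
Matches at positions: [1, 3, 7]
Total MOV count: 3

3


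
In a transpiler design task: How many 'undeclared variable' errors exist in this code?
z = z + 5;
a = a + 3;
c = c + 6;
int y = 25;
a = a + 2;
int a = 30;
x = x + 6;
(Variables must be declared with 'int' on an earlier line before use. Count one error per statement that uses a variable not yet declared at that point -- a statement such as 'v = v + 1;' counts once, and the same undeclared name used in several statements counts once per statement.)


Scanning code line by line:
  Line 1: use 'z' -> ERROR (undeclared)
  Line 2: use 'a' -> ERROR (undeclared)
  Line 3: use 'c' -> ERROR (undeclared)
  Line 4: declare 'y' -> declared = ['y']
  Line 5: use 'a' -> ERROR (undeclared)
  Line 6: declare 'a' -> declared = ['a', 'y']
  Line 7: use 'x' -> ERROR (undeclared)
Total undeclared variable errors: 5

5


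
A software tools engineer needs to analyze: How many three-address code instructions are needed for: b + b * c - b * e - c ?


Expression: b + b * c - b * e - c
Generating three-address code (respecting * over +/- precedence):
  Instruction 1: t1 = b * c
  Instruction 2: t2 = b * e
  Instruction 3: t3 = b + t1
  Instruction 4: t4 = t3 - t2
  Instruction 5: t5 = t4 - c
Total instructions: 5

5


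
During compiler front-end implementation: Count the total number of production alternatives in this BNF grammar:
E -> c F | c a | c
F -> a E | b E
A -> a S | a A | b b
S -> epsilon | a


Counting alternatives per rule:
  E: 3 alternative(s)
  F: 2 alternative(s)
  A: 3 alternative(s)
  S: 2 alternative(s)
Sum: 3 + 2 + 3 + 2 = 10

10


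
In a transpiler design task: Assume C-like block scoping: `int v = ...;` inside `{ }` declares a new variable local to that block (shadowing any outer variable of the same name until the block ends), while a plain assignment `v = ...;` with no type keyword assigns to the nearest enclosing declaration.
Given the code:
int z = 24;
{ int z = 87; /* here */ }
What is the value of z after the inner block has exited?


Analyzing scoping rules:
Outer scope: declares z = 24
Inner block: 'int z = 87;' declares a NEW z that shadows the outer one
When the block exits the inner z goes out of scope; the outer z was never modified -> 24
Result: 24

24


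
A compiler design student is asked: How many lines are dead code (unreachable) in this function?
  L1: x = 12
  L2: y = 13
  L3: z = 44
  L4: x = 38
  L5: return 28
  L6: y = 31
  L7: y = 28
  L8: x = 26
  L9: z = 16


Analyzing control flow:
  L1: reachable (before return)
  L2: reachable (before return)
  L3: reachable (before return)
  L4: reachable (before return)
  L5: reachable (return statement)
  L6: DEAD (after return at L5)
  L7: DEAD (after return at L5)
  L8: DEAD (after return at L5)
  L9: DEAD (after return at L5)
Return at L5, total lines = 9
Dead lines: L6 through L9
Count: 4

4


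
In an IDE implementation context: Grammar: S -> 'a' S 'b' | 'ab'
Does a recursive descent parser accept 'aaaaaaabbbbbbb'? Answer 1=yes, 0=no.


Grammar accepts strings of the form a^n b^n (n >= 1)
Word: 'aaaaaaabbbbbbb'
Counting: 7 a's and 7 b's
Check: 7 == 7? Yes
Derivation (S -> aSb applied 6 time(s), then S -> ab): S => aSb => aaSbb => aaaSbbb => aaaaSbbbb => aaaaaSbbbbb => aaaaaaSbbbbbb => aaaaaaabbbbbbb
Accepted

1


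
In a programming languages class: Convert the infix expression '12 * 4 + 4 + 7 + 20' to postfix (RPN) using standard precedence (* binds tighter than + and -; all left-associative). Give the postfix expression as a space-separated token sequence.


Applying the shunting-yard algorithm:
  Operand 12 -> output
  Push '*' onto operator stack -> op-stack: [*]
  Operand 4 -> output
  See '+' (prec 1); top '*' (prec 2) >= it -> pop '*' to output
  Push '+' onto operator stack -> op-stack: [+]
  Operand 4 -> output
  See '+' (prec 1); top '+' (prec 1) >= it -> pop '+' to output
  Push '+' onto operator stack -> op-stack: [+]
  Operand 7 -> output
  See '+' (prec 1); top '+' (prec 1) >= it -> pop '+' to output
  Push '+' onto operator stack -> op-stack: [+]
  Operand 20 -> output
  End of input: pop '+' to output
Postfix result: 12 4 * 4 + 7 + 20 +

12 4 * 4 + 7 + 20 +


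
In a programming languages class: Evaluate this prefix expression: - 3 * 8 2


Parsing prefix expression: - 3 * 8 2
Step 1: Innermost operation '* 8 2'
  8 * 2 = 16
Step 2: Outer operation '- 3 [16]'
  3 - 16 = -13

-13


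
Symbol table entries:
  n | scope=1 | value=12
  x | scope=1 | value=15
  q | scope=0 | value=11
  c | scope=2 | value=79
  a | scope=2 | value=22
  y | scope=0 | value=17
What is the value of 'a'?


Searching symbol table for 'a':
  n | scope=1 | value=12
  x | scope=1 | value=15
  q | scope=0 | value=11
  c | scope=2 | value=79
  a | scope=2 | value=22 <- MATCH
  y | scope=0 | value=17
Found 'a' at scope 2 with value 22

22


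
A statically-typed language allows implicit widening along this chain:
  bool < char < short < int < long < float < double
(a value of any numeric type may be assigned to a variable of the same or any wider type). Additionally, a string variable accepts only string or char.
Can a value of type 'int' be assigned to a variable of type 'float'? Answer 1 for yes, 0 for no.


Target variable type: float
Source value type: int
Numeric ranks: int=3, float=5
Widening allowed iff rank(source) <= rank(target): 3 <= 5? Yes
Result: 1

1


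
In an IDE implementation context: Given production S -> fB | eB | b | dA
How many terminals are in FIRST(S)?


Production: S -> fB | eB | b | dA
Examining each alternative for leading terminals:
  S -> fB : first terminal = 'f'
  S -> eB : first terminal = 'e'
  S -> b : first terminal = 'b'
  S -> dA : first terminal = 'd'
FIRST(S) = {b, d, e, f}
Count: 4

4


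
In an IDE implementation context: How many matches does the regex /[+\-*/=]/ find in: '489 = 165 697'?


Pattern: /[+\-*/=]/ (operators)
Input: '489 = 165 697'
Scanning for matches:
  Match 1: '='
Total matches: 1

1


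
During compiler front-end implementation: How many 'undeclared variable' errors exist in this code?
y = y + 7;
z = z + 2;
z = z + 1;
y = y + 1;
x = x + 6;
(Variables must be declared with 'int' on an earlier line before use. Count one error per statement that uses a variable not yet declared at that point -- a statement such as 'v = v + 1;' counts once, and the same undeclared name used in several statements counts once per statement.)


Scanning code line by line:
  Line 1: use 'y' -> ERROR (undeclared)
  Line 2: use 'z' -> ERROR (undeclared)
  Line 3: use 'z' -> ERROR (undeclared)
  Line 4: use 'y' -> ERROR (undeclared)
  Line 5: use 'x' -> ERROR (undeclared)
Total undeclared variable errors: 5

5


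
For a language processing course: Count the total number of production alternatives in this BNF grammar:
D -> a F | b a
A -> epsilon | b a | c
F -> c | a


Counting alternatives per rule:
  D: 2 alternative(s)
  A: 3 alternative(s)
  F: 2 alternative(s)
Sum: 2 + 3 + 2 = 7

7


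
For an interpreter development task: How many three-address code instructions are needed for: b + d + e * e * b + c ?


Expression: b + d + e * e * b + c
Generating three-address code (respecting * over +/- precedence):
  Instruction 1: t1 = e * e
  Instruction 2: t2 = t1 * b
  Instruction 3: t3 = b + d
  Instruction 4: t4 = t3 + t2
  Instruction 5: t5 = t4 + c
Total instructions: 5

5


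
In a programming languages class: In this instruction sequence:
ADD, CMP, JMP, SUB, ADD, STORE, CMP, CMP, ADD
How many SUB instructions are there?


Scanning instruction sequence for SUB:
  Position 1: ADD
  Position 2: CMP
  Position 3: JMP
  Position 4: SUB <- MATCH
  Position 5: ADD
  Position 6: STORE
  Position 7: CMP
  Position 8: CMP
  Position 9: ADD
Matches at positions: [4]
Total SUB count: 1

1


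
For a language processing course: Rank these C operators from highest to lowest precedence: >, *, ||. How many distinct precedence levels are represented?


Looking up precedence for each operator:
  > -> precedence 4
  * -> precedence 6
  || -> precedence 1
Sorted highest to lowest: *, >, ||
Distinct precedence values: [6, 4, 1]
Number of distinct levels: 3

3


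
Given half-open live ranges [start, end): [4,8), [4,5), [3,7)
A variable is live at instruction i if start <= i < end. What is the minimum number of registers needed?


Live ranges:
  Var0: [4, 8)
  Var1: [4, 5)
  Var2: [3, 7)
Sweep-line events (position, delta, active):
  pos=3 start -> active=1
  pos=4 start -> active=2
  pos=4 start -> active=3
  pos=5 end -> active=2
  pos=7 end -> active=1
  pos=8 end -> active=0
Maximum simultaneous active: 3
Minimum registers needed: 3

3


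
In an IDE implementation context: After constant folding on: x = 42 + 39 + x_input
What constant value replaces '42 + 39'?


Identifying constant sub-expression:
  Original: x = 42 + 39 + x_input
  42 and 39 are both compile-time constants
  Evaluating: 42 + 39 = 81
  After folding: x = 81 + x_input

81


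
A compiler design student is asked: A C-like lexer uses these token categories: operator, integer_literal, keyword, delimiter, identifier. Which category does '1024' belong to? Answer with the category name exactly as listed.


Token: '1024'
Checking categories:
  identifier: no
  integer_literal: YES
  operator: no
  keyword: no
  delimiter: no
Category: integer_literal

integer_literal


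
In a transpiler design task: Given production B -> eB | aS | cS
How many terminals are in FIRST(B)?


Production: B -> eB | aS | cS
Examining each alternative for leading terminals:
  B -> eB : first terminal = 'e'
  B -> aS : first terminal = 'a'
  B -> cS : first terminal = 'c'
FIRST(B) = {a, c, e}
Count: 3

3


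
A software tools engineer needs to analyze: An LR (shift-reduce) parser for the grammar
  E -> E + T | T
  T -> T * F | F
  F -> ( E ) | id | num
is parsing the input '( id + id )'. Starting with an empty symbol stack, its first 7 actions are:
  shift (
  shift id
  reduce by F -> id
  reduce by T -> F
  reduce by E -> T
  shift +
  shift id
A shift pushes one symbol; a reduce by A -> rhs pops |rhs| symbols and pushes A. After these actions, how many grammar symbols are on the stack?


Tracking the symbol stack through each action:
  Action 1: shift '(' : push -> stack = [(] (size 1)
  Action 2: shift 'id' : push -> stack = [(, id] (size 2)
  Action 3: reduce by F -> id : pop 1, push F -> stack = [(, F] (size 2)
  Action 4: reduce by T -> F : pop 1, push T -> stack = [(, T] (size 2)
  Action 5: reduce by E -> T : pop 1, push E -> stack = [(, E] (size 2)
  Action 6: shift '+' : push -> stack = [(, E, +] (size 3)
  Action 7: shift 'id' : push -> stack = [(, E, +, id] (size 4)
Final stack size: 4

4


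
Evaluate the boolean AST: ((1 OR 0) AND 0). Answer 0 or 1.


Step 1: Evaluate inner node
  1 OR 0 = 1
Step 2: Evaluate root node
  1 AND 0 = 0

0


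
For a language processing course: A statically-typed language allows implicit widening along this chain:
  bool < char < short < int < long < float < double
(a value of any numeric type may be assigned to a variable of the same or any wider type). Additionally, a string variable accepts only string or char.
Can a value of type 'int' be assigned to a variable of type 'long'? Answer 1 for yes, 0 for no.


Target variable type: long
Source value type: int
Numeric ranks: int=3, long=4
Widening allowed iff rank(source) <= rank(target): 3 <= 4? Yes
Result: 1

1


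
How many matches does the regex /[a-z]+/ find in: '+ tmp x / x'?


Pattern: /[a-z]+/ (identifiers)
Input: '+ tmp x / x'
Scanning for matches:
  Match 1: 'tmp'
  Match 2: 'x'
  Match 3: 'x'
Total matches: 3

3


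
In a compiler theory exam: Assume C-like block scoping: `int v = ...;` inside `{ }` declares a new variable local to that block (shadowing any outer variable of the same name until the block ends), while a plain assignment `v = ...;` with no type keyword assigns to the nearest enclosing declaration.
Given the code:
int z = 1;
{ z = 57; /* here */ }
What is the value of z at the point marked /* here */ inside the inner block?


Analyzing scoping rules:
Outer scope: declares z = 1
Inner block: 'z = 57;' has no type keyword, so it is an assignment to the outer z (no shadowing)
Inside the block, after the assignment -> 57
Result: 57

57


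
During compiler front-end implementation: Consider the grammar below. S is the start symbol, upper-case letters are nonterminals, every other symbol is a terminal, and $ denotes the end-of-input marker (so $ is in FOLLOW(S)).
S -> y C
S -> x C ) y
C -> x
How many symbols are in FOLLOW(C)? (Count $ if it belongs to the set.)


S is the start symbol and does not occur in any rule body, so FOLLOW(S) = {$}.
Examining every occurrence of C in a rule body:
  S -> y C : C is at the right end -> add FOLLOW(S) = {$}
  S -> x C ) y : C is followed by terminal ')' -> add ')'
  C -> x : C does not occur in the body -> contributes nothing
FOLLOW(C) = {), $}
Count: 2

2


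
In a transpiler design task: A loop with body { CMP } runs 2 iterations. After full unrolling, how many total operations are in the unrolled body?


Loop body operations: CMP (1 op per iteration)
Unrolling 2 iterations:
  Iteration 1: CMP (1 ops)
  Iteration 2: CMP (1 ops)
Total: 2 iterations * 1 ops/iter = 2 operations

2
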